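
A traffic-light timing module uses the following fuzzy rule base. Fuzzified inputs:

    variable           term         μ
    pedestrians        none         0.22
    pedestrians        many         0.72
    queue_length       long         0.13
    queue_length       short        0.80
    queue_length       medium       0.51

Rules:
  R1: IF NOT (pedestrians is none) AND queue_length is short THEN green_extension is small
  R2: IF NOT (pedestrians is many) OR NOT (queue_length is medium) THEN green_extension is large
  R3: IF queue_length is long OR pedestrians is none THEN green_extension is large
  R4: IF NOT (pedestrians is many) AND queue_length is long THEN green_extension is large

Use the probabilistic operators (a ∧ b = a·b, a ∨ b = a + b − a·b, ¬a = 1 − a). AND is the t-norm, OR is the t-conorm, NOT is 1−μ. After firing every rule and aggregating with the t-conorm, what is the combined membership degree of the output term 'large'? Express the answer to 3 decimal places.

R1: ¬none=1−0.22=0.78, short=0.80; AND[a·b] → w = 0.6240
R2: ¬many=1−0.72=0.28, ¬medium=1−0.51=0.49; OR[a + b − a·b] → w = 0.6328
R3: long=0.13, none=0.22; OR[a + b − a·b] → w = 0.3214
R4: ¬many=1−0.72=0.28, long=0.13; AND[a·b] → w = 0.0364
Rules with consequent 'large': {R2, R3, R4} → strengths 0.6328, 0.3214, 0.0364
Aggregate via t-conorm [a + b − a·b]: 0.7599

0.760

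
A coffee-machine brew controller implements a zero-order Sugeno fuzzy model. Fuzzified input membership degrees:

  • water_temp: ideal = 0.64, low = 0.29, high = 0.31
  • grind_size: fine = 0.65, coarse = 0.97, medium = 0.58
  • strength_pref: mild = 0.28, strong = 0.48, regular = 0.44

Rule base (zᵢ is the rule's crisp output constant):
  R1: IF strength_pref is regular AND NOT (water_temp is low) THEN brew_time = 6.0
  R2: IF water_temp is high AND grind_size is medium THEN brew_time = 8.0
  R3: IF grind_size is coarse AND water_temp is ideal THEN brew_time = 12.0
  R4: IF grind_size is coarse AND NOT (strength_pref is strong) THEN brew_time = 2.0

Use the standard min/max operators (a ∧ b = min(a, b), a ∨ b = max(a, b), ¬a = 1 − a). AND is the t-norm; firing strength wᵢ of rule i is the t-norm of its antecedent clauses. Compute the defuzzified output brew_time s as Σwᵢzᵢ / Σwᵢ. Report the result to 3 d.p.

7.246

R1 (z=6.0): regular=0.44, ¬low=1−0.29=0.71; AND[min(a, b)] → w = 0.44
R2 (z=8.0): high=0.31, medium=0.58; AND[min(a, b)] → w = 0.31
R3 (z=12.0): coarse=0.97, ideal=0.64; AND[min(a, b)] → w = 0.64
R4 (z=2.0): coarse=0.97, ¬strong=1−0.48=0.52; AND[min(a, b)] → w = 0.52
Weighted average = (0.44·6.0 + 0.31·8.0 + 0.64·12.0 + 0.52·2.0) / (0.44 + 0.31 + 0.64 + 0.52)
  = 13.8400 / 1.9100 = 7.246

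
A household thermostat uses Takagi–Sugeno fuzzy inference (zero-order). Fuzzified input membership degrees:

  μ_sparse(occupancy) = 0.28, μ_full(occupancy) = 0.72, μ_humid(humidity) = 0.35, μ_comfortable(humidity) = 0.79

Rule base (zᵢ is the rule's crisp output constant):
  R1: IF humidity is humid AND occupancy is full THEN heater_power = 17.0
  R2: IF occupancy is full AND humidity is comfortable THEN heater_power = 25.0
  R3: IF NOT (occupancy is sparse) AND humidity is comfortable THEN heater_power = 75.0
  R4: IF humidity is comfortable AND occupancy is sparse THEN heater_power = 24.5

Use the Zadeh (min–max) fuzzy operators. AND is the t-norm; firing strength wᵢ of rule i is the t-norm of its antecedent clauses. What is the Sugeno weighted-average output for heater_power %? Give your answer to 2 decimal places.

40.97

R1 (z=17.0): humid=0.35, full=0.72; AND[min(a, b)] → w = 0.35
R2 (z=25.0): full=0.72, comfortable=0.79; AND[min(a, b)] → w = 0.72
R3 (z=75.0): ¬sparse=1−0.28=0.72, comfortable=0.79; AND[min(a, b)] → w = 0.72
R4 (z=24.5): comfortable=0.79, sparse=0.28; AND[min(a, b)] → w = 0.28
Weighted average = (0.35·17.0 + 0.72·25.0 + 0.72·75.0 + 0.28·24.5) / (0.35 + 0.72 + 0.72 + 0.28)
  = 84.8100 / 2.0700 = 40.97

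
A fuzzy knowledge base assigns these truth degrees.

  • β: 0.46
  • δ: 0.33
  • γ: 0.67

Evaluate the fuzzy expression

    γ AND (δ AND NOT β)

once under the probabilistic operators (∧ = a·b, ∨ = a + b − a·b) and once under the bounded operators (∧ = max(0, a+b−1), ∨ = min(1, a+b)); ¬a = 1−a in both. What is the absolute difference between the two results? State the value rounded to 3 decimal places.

0.119

Under probabilistic:
  NOT β = 1 − 0.4600 = 0.5400
  δ AND NOT β = a·b on (0.3300, 0.5400) = 0.1782
  γ AND (δ AND NOT β) = a·b on (0.6700, 0.1782) = 0.1194
  → value = 0.1194
Under bounded:
  NOT β = 1 − 0.46 = 0.54
  δ AND NOT β = max(0, a+b−1) on (0.33, 0.54) = 0.00
  γ AND (δ AND NOT β) = max(0, a+b−1) on (0.67, 0.00) = 0.00
  → value = 0.0000
|0.1194 − 0.0000| = 0.119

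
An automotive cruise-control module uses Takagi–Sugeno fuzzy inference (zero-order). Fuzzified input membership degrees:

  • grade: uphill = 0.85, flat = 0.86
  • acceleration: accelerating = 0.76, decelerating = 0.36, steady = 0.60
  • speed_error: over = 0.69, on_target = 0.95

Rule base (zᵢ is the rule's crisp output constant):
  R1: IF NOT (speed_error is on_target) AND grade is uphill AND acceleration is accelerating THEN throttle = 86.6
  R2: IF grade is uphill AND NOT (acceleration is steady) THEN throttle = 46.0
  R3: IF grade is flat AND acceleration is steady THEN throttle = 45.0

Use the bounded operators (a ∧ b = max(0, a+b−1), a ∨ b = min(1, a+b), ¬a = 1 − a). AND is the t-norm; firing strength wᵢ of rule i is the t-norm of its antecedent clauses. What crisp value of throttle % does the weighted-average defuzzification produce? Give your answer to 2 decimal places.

R1 (z=86.6): ¬on_target=1−0.95=0.05, uphill=0.85, accelerating=0.76; AND[max(0, a+b−1)] → w = 0.00
R2 (z=46.0): uphill=0.85, ¬steady=1−0.60=0.40; AND[max(0, a+b−1)] → w = 0.25
R3 (z=45.0): flat=0.86, steady=0.60; AND[max(0, a+b−1)] → w = 0.46
Weighted average = (0.00·86.6 + 0.25·46.0 + 0.46·45.0) / (0.00 + 0.25 + 0.46)
  = 32.2000 / 0.7100 = 45.35

45.35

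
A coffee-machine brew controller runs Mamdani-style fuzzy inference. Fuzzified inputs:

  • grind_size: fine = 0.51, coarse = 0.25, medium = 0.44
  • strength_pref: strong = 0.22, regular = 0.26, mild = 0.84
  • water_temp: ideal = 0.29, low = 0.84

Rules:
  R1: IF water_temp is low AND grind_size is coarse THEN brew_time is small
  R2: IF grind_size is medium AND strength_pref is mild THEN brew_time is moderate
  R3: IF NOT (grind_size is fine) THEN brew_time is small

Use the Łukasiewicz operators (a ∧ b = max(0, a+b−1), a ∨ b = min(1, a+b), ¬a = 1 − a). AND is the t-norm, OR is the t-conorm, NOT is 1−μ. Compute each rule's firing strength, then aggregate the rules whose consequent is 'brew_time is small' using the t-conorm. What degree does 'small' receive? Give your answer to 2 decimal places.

0.58

R1: low=0.84, coarse=0.25; AND[max(0, a+b−1)] → w = 0.09
R2: medium=0.44, mild=0.84; AND[max(0, a+b−1)] → w = 0.28
R3: ¬fine=1−0.51=0.49 → w = 0.49
Rules with consequent 'small': {R1, R3} → strengths 0.09, 0.49
Aggregate via t-conorm [min(1, a+b)]: 0.58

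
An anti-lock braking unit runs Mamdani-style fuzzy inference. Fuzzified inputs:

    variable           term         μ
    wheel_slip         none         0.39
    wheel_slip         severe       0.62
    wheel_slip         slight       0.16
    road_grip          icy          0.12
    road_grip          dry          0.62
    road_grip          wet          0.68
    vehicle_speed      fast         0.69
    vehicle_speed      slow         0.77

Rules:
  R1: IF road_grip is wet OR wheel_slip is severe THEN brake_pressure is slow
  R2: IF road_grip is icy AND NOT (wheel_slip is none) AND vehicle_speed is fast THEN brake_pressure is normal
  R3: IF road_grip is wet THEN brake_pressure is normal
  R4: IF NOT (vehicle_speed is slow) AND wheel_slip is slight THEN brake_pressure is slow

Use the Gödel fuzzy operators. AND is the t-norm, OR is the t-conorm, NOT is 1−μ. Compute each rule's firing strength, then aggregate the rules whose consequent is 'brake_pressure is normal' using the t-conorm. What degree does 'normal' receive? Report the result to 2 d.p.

0.68

R1: wet=0.68, severe=0.62; OR[max(a, b)] → w = 0.68
R2: icy=0.12, ¬none=1−0.39=0.61, fast=0.69; AND[min(a, b)] → w = 0.12
R3: wet=0.68 → w = 0.68
R4: ¬slow=1−0.77=0.23, slight=0.16; AND[min(a, b)] → w = 0.16
Rules with consequent 'normal': {R2, R3} → strengths 0.12, 0.68
Aggregate via t-conorm [max(a, b)]: 0.68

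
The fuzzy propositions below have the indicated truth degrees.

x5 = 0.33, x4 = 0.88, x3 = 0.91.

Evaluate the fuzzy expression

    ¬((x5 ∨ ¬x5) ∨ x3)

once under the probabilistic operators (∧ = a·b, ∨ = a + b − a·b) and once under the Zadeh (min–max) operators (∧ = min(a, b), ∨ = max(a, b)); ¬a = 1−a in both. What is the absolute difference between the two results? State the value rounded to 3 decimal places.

Under probabilistic:
  ¬x5 = 1 − 0.3300 = 0.6700
  x5 ∨ ¬x5 = a + b − a·b on (0.3300, 0.6700) = 0.7789
  (x5 ∨ ¬x5) ∨ x3 = a + b − a·b on (0.7789, 0.9100) = 0.9801
  ¬((x5 ∨ ¬x5) ∨ x3) = 1 − 0.9801 = 0.0199
  → value = 0.0199
Under Zadeh (min–max):
  ¬x5 = 1 − 0.33 = 0.67
  x5 ∨ ¬x5 = max(a, b) on (0.33, 0.67) = 0.67
  (x5 ∨ ¬x5) ∨ x3 = max(a, b) on (0.67, 0.91) = 0.91
  ¬((x5 ∨ ¬x5) ∨ x3) = 1 − 0.91 = 0.09
  → value = 0.0900
|0.0199 − 0.0900| = 0.070

0.070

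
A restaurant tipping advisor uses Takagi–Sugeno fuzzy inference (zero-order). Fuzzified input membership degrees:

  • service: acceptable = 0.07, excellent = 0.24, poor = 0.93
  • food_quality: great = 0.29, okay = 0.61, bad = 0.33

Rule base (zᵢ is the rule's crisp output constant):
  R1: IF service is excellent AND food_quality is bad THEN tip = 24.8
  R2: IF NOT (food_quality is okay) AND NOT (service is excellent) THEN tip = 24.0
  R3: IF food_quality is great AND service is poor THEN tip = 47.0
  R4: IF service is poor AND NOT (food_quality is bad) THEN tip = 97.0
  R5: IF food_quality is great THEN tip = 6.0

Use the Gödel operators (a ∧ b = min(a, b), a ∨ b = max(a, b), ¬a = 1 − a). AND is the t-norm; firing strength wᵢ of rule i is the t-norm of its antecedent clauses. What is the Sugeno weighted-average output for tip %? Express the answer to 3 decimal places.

R1 (z=24.8): excellent=0.24, bad=0.33; AND[min(a, b)] → w = 0.24
R2 (z=24.0): ¬okay=1−0.61=0.39, ¬excellent=1−0.24=0.76; AND[min(a, b)] → w = 0.39
R3 (z=47.0): great=0.29, poor=0.93; AND[min(a, b)] → w = 0.29
R4 (z=97.0): poor=0.93, ¬bad=1−0.33=0.67; AND[min(a, b)] → w = 0.67
R5 (z=6.0): great=0.29 → w = 0.29
Weighted average = (0.24·24.8 + 0.39·24.0 + 0.29·47.0 + 0.67·97.0 + 0.29·6.0) / (0.24 + 0.39 + 0.29 + 0.67 + 0.29)
  = 95.6720 / 1.8800 = 50.889

50.889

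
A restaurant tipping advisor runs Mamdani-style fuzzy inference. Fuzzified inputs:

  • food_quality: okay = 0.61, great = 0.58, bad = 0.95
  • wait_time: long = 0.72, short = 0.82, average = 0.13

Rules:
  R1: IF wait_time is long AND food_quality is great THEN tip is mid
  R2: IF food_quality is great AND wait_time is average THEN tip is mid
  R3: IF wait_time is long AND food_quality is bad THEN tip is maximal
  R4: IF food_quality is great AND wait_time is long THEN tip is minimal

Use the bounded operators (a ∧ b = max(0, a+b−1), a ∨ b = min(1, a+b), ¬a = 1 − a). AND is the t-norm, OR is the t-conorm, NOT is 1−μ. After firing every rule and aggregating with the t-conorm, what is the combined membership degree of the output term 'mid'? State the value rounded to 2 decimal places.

0.30

R1: long=0.72, great=0.58; AND[max(0, a+b−1)] → w = 0.30
R2: great=0.58, average=0.13; AND[max(0, a+b−1)] → w = 0.00
R3: long=0.72, bad=0.95; AND[max(0, a+b−1)] → w = 0.67
R4: great=0.58, long=0.72; AND[max(0, a+b−1)] → w = 0.30
Rules with consequent 'mid': {R1, R2} → strengths 0.30, 0.00
Aggregate via t-conorm [min(1, a+b)]: 0.30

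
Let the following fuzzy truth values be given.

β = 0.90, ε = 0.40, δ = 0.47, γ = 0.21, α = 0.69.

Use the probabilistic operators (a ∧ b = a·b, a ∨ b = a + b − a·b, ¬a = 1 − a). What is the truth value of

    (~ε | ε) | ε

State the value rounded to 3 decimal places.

0.856

~ε = 1 − 0.4000 = 0.6000
~ε | ε = a + b − a·b on (0.6000, 0.4000) = 0.7600
(~ε | ε) | ε = a + b − a·b on (0.7600, 0.4000) = 0.8560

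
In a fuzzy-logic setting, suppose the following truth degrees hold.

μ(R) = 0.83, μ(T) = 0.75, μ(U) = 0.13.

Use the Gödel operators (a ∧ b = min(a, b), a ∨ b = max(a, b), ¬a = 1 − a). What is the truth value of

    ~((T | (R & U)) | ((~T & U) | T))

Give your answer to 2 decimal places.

0.25

R & U = min(a, b) on (0.83, 0.13) = 0.13
T | (R & U) = max(a, b) on (0.75, 0.13) = 0.75
~T = 1 − 0.75 = 0.25
~T & U = min(a, b) on (0.25, 0.13) = 0.13
(~T & U) | T = max(a, b) on (0.13, 0.75) = 0.75
(T | (R & U)) | ((~T & U) | T) = max(a, b) on (0.75, 0.75) = 0.75
~((T | (R & U)) | ((~T & U) | T)) = 1 − 0.75 = 0.25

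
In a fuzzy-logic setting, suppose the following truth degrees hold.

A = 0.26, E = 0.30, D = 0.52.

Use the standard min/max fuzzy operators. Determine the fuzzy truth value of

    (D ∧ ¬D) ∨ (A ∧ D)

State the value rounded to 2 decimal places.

0.48

¬D = 1 − 0.52 = 0.48
D ∧ ¬D = min(a, b) on (0.52, 0.48) = 0.48
A ∧ D = min(a, b) on (0.26, 0.52) = 0.26
(D ∧ ¬D) ∨ (A ∧ D) = max(a, b) on (0.48, 0.26) = 0.48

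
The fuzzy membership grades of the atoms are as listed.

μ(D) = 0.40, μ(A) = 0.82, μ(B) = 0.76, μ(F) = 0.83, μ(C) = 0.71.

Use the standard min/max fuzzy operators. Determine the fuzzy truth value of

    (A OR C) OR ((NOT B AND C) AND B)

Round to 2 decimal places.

A OR C = max(a, b) on (0.82, 0.71) = 0.82
NOT B = 1 − 0.76 = 0.24
NOT B AND C = min(a, b) on (0.24, 0.71) = 0.24
(NOT B AND C) AND B = min(a, b) on (0.24, 0.76) = 0.24
(A OR C) OR ((NOT B AND C) AND B) = max(a, b) on (0.82, 0.24) = 0.82

0.82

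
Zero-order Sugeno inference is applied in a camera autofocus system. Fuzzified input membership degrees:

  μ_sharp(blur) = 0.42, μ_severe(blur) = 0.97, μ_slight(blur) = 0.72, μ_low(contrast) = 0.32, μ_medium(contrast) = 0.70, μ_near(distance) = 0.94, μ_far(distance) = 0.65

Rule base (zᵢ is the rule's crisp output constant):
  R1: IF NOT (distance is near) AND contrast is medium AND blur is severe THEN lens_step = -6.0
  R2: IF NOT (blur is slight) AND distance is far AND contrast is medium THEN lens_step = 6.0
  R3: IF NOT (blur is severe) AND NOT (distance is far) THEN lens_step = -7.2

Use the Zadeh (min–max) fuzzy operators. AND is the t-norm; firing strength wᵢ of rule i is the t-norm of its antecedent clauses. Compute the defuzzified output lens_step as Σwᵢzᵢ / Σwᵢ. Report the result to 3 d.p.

R1 (z=-6.0): ¬near=1−0.94=0.06, medium=0.70, severe=0.97; AND[min(a, b)] → w = 0.06
R2 (z=6.0): ¬slight=1−0.72=0.28, far=0.65, medium=0.70; AND[min(a, b)] → w = 0.28
R3 (z=-7.2): ¬severe=1−0.97=0.03, ¬far=1−0.65=0.35; AND[min(a, b)] → w = 0.03
Weighted average = (0.06·-6.0 + 0.28·6.0 + 0.03·-7.2) / (0.06 + 0.28 + 0.03)
  = 1.1040 / 0.3700 = 2.984

2.984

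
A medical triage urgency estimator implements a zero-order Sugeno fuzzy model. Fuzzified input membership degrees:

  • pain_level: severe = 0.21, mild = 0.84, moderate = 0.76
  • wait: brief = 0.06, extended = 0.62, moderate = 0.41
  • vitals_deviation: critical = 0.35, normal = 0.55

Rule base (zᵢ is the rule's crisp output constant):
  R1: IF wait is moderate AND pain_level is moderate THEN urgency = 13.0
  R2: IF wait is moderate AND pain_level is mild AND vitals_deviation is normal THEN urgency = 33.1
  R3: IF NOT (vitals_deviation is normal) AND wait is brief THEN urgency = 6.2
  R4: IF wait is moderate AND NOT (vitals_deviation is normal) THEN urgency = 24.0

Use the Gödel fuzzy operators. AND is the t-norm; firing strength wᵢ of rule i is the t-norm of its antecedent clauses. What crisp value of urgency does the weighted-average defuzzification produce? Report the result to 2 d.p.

22.57

R1 (z=13.0): moderate=0.41, moderate=0.76; AND[min(a, b)] → w = 0.41
R2 (z=33.1): moderate=0.41, mild=0.84, normal=0.55; AND[min(a, b)] → w = 0.41
R3 (z=6.2): ¬normal=1−0.55=0.45, brief=0.06; AND[min(a, b)] → w = 0.06
R4 (z=24.0): moderate=0.41, ¬normal=1−0.55=0.45; AND[min(a, b)] → w = 0.41
Weighted average = (0.41·13.0 + 0.41·33.1 + 0.06·6.2 + 0.41·24.0) / (0.41 + 0.41 + 0.06 + 0.41)
  = 29.1130 / 1.2900 = 22.57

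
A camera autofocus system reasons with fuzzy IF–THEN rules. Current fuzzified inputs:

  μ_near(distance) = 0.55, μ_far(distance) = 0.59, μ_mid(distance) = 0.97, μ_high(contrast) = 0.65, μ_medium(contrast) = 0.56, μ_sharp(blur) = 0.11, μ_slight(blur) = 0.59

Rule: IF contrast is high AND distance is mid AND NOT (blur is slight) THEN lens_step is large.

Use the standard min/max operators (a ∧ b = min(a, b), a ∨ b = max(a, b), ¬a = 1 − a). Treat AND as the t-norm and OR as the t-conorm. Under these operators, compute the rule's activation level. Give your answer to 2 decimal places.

firing strength: high=0.65, mid=0.97, ¬slight=1−0.59=0.41; AND[min(a, b)] → w = 0.41

0.41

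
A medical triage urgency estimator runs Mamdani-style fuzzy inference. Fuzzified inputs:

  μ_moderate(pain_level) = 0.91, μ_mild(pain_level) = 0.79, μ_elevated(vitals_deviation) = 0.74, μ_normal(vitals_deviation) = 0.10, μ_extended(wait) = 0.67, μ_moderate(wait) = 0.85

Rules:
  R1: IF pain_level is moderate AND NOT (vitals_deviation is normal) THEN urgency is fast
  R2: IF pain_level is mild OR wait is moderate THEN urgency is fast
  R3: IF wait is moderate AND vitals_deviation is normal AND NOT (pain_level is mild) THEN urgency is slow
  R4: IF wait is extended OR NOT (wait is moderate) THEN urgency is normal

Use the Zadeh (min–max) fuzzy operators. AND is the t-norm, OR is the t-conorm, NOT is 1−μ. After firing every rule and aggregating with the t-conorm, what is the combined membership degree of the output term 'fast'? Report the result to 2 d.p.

R1: moderate=0.91, ¬normal=1−0.10=0.90; AND[min(a, b)] → w = 0.90
R2: mild=0.79, moderate=0.85; OR[max(a, b)] → w = 0.85
R3: moderate=0.85, normal=0.10, ¬mild=1−0.79=0.21; AND[min(a, b)] → w = 0.10
R4: extended=0.67, ¬moderate=1−0.85=0.15; OR[max(a, b)] → w = 0.67
Rules with consequent 'fast': {R1, R2} → strengths 0.90, 0.85
Aggregate via t-conorm [max(a, b)]: 0.90

0.90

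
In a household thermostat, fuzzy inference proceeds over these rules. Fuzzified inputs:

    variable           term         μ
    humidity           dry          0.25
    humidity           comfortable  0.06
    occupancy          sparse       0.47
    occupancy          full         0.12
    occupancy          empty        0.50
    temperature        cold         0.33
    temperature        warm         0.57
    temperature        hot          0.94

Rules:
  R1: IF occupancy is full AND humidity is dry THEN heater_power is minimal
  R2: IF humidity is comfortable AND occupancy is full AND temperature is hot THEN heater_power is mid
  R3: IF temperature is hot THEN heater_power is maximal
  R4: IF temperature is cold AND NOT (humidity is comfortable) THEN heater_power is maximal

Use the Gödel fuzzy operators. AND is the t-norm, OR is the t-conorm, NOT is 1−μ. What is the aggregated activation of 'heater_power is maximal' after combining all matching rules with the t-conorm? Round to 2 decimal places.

0.94

R1: full=0.12, dry=0.25; AND[min(a, b)] → w = 0.12
R2: comfortable=0.06, full=0.12, hot=0.94; AND[min(a, b)] → w = 0.06
R3: hot=0.94 → w = 0.94
R4: cold=0.33, ¬comfortable=1−0.06=0.94; AND[min(a, b)] → w = 0.33
Rules with consequent 'maximal': {R3, R4} → strengths 0.94, 0.33
Aggregate via t-conorm [max(a, b)]: 0.94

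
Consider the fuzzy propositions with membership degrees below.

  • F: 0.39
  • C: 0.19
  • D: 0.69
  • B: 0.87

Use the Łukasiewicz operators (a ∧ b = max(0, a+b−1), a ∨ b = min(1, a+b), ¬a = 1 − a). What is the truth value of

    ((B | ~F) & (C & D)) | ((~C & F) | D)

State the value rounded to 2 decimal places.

~F = 1 − 0.39 = 0.61
B | ~F = min(1, a+b) on (0.87, 0.61) = 1.00
C & D = max(0, a+b−1) on (0.19, 0.69) = 0.00
(B | ~F) & (C & D) = max(0, a+b−1) on (1.00, 0.00) = 0.00
~C = 1 − 0.19 = 0.81
~C & F = max(0, a+b−1) on (0.81, 0.39) = 0.20
(~C & F) | D = min(1, a+b) on (0.20, 0.69) = 0.89
((B | ~F) & (C & D)) | ((~C & F) | D) = min(1, a+b) on (0.00, 0.89) = 0.89

0.89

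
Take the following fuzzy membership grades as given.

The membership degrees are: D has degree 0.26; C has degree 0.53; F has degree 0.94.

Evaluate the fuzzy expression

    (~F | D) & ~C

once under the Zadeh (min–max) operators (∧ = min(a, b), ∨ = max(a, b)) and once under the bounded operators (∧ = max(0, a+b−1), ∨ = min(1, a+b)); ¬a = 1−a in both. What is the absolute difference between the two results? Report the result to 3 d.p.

0.260

Under Zadeh (min–max):
  ~F = 1 − 0.94 = 0.06
  ~F | D = max(a, b) on (0.06, 0.26) = 0.26
  ~C = 1 − 0.53 = 0.47
  (~F | D) & ~C = min(a, b) on (0.26, 0.47) = 0.26
  → value = 0.2600
Under bounded:
  ~F = 1 − 0.94 = 0.06
  ~F | D = min(1, a+b) on (0.06, 0.26) = 0.32
  ~C = 1 − 0.53 = 0.47
  (~F | D) & ~C = max(0, a+b−1) on (0.32, 0.47) = 0.00
  → value = 0.0000
|0.2600 − 0.0000| = 0.260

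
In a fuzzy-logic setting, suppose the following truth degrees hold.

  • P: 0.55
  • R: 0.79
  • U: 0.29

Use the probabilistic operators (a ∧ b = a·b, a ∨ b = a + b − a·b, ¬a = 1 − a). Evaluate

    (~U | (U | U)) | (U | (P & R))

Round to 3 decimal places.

~U = 1 − 0.2900 = 0.7100
U | U = a + b − a·b on (0.2900, 0.2900) = 0.4959
~U | (U | U) = a + b − a·b on (0.7100, 0.4959) = 0.8538
P & R = a·b on (0.5500, 0.7900) = 0.4345
U | (P & R) = a + b − a·b on (0.2900, 0.4345) = 0.5985
(~U | (U | U)) | (U | (P & R)) = a + b − a·b on (0.8538, 0.5985) = 0.9413

0.941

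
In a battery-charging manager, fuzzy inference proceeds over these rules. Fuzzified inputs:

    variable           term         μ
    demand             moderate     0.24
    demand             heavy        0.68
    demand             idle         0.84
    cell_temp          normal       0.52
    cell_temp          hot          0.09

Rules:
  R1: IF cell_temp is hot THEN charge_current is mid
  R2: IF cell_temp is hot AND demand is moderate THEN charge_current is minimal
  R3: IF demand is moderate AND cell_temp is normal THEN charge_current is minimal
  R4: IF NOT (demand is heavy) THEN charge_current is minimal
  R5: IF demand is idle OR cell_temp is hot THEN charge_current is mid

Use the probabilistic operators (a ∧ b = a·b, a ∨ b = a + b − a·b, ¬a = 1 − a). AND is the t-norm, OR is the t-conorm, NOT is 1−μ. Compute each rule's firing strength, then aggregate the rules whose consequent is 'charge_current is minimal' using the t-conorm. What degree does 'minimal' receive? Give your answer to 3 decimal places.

0.418

R1: hot=0.09 → w = 0.0900
R2: hot=0.09, moderate=0.24; AND[a·b] → w = 0.0216
R3: moderate=0.24, normal=0.52; AND[a·b] → w = 0.1248
R4: ¬heavy=1−0.68=0.32 → w = 0.3200
R5: idle=0.84, hot=0.09; OR[a + b − a·b] → w = 0.8544
Rules with consequent 'minimal': {R2, R3, R4} → strengths 0.0216, 0.1248, 0.3200
Aggregate via t-conorm [a + b − a·b]: 0.4177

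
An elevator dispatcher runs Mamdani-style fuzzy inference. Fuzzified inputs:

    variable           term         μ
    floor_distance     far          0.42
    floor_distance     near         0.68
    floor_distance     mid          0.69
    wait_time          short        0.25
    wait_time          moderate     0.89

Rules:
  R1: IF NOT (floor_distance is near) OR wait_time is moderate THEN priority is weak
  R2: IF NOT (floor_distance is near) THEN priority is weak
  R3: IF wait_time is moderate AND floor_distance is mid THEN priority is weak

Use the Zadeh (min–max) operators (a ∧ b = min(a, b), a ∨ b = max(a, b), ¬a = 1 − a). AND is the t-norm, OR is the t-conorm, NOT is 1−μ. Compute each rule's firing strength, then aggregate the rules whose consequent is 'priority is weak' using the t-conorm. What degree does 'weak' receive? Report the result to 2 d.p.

R1: ¬near=1−0.68=0.32, moderate=0.89; OR[max(a, b)] → w = 0.89
R2: ¬near=1−0.68=0.32 → w = 0.32
R3: moderate=0.89, mid=0.69; AND[min(a, b)] → w = 0.69
Rules with consequent 'weak': {R1, R2, R3} → strengths 0.89, 0.32, 0.69
Aggregate via t-conorm [max(a, b)]: 0.89

0.89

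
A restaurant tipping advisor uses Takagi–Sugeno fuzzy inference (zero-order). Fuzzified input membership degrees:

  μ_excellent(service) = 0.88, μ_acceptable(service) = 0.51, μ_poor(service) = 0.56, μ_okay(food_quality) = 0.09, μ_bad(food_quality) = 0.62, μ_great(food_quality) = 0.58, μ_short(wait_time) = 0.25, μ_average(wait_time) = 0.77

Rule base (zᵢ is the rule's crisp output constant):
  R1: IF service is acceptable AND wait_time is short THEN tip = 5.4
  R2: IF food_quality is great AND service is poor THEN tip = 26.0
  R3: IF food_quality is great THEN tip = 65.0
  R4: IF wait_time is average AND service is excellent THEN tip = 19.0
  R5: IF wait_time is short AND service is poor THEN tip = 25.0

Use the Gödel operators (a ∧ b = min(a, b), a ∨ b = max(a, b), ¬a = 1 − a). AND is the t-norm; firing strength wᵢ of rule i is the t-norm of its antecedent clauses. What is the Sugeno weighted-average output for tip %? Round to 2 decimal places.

30.91

R1 (z=5.4): acceptable=0.51, short=0.25; AND[min(a, b)] → w = 0.25
R2 (z=26.0): great=0.58, poor=0.56; AND[min(a, b)] → w = 0.56
R3 (z=65.0): great=0.58 → w = 0.58
R4 (z=19.0): average=0.77, excellent=0.88; AND[min(a, b)] → w = 0.77
R5 (z=25.0): short=0.25, poor=0.56; AND[min(a, b)] → w = 0.25
Weighted average = (0.25·5.4 + 0.56·26.0 + 0.58·65.0 + 0.77·19.0 + 0.25·25.0) / (0.25 + 0.56 + 0.58 + 0.77 + 0.25)
  = 74.4900 / 2.4100 = 30.91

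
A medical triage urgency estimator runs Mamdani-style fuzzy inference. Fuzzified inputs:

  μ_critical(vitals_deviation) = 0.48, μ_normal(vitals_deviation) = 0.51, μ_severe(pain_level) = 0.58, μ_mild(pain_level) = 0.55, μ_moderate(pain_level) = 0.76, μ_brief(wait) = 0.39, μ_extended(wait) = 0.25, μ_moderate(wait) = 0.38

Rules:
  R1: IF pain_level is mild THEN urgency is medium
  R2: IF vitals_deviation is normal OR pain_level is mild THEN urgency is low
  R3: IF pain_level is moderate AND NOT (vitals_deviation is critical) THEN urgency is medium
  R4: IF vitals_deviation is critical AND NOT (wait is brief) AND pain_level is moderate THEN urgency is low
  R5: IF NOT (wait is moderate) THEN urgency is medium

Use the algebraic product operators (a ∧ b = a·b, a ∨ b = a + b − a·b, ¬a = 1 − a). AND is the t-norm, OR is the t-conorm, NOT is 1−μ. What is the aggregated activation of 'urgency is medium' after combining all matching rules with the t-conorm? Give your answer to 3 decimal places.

R1: mild=0.55 → w = 0.5500
R2: normal=0.51, mild=0.55; OR[a + b − a·b] → w = 0.7795
R3: moderate=0.76, ¬critical=1−0.48=0.52; AND[a·b] → w = 0.3952
R4: critical=0.48, ¬brief=1−0.39=0.61, moderate=0.76; AND[a·b] → w = 0.2225
R5: ¬moderate=1−0.38=0.62 → w = 0.6200
Rules with consequent 'medium': {R1, R3, R5} → strengths 0.5500, 0.3952, 0.6200
Aggregate via t-conorm [a + b − a·b]: 0.8966

0.897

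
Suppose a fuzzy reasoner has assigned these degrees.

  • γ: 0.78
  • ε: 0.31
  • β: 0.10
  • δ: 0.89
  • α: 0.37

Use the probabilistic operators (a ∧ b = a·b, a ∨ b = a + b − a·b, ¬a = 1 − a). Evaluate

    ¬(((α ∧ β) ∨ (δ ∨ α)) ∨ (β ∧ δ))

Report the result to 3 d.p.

α ∧ β = a·b on (0.3700, 0.1000) = 0.0370
δ ∨ α = a + b − a·b on (0.8900, 0.3700) = 0.9307
(α ∧ β) ∨ (δ ∨ α) = a + b − a·b on (0.0370, 0.9307) = 0.9333
β ∧ δ = a·b on (0.1000, 0.8900) = 0.0890
((α ∧ β) ∨ (δ ∨ α)) ∨ (β ∧ δ) = a + b − a·b on (0.9333, 0.0890) = 0.9392
¬(((α ∧ β) ∨ (δ ∨ α)) ∨ (β ∧ δ)) = 1 − 0.9392 = 0.0608

0.061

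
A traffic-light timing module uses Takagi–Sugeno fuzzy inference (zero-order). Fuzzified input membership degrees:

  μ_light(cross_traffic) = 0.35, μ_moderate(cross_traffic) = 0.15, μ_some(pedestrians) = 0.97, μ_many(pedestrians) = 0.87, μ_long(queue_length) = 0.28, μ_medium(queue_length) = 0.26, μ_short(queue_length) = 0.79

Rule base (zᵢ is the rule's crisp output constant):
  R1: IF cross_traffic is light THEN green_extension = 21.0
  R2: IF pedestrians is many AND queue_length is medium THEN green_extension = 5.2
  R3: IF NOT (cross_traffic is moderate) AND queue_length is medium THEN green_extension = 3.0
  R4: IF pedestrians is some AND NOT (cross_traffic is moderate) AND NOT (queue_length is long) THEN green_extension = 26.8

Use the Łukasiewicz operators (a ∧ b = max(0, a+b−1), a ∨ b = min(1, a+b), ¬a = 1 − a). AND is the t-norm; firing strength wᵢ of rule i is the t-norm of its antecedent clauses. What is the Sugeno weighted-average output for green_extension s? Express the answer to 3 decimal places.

R1 (z=21.0): light=0.35 → w = 0.35
R2 (z=5.2): many=0.87, medium=0.26; AND[max(0, a+b−1)] → w = 0.13
R3 (z=3.0): ¬moderate=1−0.15=0.85, medium=0.26; AND[max(0, a+b−1)] → w = 0.11
R4 (z=26.8): some=0.97, ¬moderate=1−0.15=0.85, ¬long=1−0.28=0.72; AND[max(0, a+b−1)] → w = 0.54
Weighted average = (0.35·21.0 + 0.13·5.2 + 0.11·3.0 + 0.54·26.8) / (0.35 + 0.13 + 0.11 + 0.54)
  = 22.8280 / 1.1300 = 20.202

20.202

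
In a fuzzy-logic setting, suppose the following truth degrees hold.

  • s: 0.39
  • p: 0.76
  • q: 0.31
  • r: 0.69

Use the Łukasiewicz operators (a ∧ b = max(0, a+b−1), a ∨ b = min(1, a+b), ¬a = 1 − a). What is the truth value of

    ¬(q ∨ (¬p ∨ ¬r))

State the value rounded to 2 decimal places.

0.14

¬p = 1 − 0.76 = 0.24
¬r = 1 − 0.69 = 0.31
¬p ∨ ¬r = min(1, a+b) on (0.24, 0.31) = 0.55
q ∨ (¬p ∨ ¬r) = min(1, a+b) on (0.31, 0.55) = 0.86
¬(q ∨ (¬p ∨ ¬r)) = 1 − 0.86 = 0.14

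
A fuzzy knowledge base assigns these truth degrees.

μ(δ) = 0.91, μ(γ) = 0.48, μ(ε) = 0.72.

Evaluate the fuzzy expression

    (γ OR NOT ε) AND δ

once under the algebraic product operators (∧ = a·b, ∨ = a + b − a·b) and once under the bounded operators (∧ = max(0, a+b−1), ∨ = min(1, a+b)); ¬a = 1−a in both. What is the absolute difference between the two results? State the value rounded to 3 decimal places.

0.101

Under algebraic product:
  NOT ε = 1 − 0.7200 = 0.2800
  γ OR NOT ε = a + b − a·b on (0.4800, 0.2800) = 0.6256
  (γ OR NOT ε) AND δ = a·b on (0.6256, 0.9100) = 0.5693
  → value = 0.5693
Under bounded:
  NOT ε = 1 − 0.72 = 0.28
  γ OR NOT ε = min(1, a+b) on (0.48, 0.28) = 0.76
  (γ OR NOT ε) AND δ = max(0, a+b−1) on (0.76, 0.91) = 0.67
  → value = 0.6700
|0.5693 − 0.6700| = 0.101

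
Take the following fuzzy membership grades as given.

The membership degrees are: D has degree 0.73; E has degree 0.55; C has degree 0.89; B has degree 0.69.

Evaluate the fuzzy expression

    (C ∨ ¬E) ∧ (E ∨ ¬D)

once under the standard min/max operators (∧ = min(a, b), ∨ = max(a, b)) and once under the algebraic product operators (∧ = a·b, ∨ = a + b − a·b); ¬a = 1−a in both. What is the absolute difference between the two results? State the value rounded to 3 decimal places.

0.081

Under standard min/max:
  ¬E = 1 − 0.55 = 0.45
  C ∨ ¬E = max(a, b) on (0.89, 0.45) = 0.89
  ¬D = 1 − 0.73 = 0.27
  E ∨ ¬D = max(a, b) on (0.55, 0.27) = 0.55
  (C ∨ ¬E) ∧ (E ∨ ¬D) = min(a, b) on (0.89, 0.55) = 0.55
  → value = 0.5500
Under algebraic product:
  ¬E = 1 − 0.5500 = 0.4500
  C ∨ ¬E = a + b − a·b on (0.8900, 0.4500) = 0.9395
  ¬D = 1 − 0.7300 = 0.2700
  E ∨ ¬D = a + b − a·b on (0.5500, 0.2700) = 0.6715
  (C ∨ ¬E) ∧ (E ∨ ¬D) = a·b on (0.9395, 0.6715) = 0.6309
  → value = 0.6309
|0.5500 − 0.6309| = 0.081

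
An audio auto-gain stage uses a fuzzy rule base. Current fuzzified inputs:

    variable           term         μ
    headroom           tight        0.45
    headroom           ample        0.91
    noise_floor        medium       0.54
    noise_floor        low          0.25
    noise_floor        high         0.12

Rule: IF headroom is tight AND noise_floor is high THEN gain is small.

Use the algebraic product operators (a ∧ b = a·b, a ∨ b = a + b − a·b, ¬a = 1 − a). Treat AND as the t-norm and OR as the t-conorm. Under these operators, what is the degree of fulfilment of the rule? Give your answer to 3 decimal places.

0.054

firing strength: tight=0.45, high=0.12; AND[a·b] → w = 0.0540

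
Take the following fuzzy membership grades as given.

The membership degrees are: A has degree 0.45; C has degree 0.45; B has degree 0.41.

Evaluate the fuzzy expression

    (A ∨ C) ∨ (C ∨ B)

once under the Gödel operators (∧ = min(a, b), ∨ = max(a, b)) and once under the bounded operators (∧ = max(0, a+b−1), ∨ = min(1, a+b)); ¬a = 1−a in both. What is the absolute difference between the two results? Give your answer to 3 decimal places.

0.550

Under Gödel:
  A ∨ C = max(a, b) on (0.45, 0.45) = 0.45
  C ∨ B = max(a, b) on (0.45, 0.41) = 0.45
  (A ∨ C) ∨ (C ∨ B) = max(a, b) on (0.45, 0.45) = 0.45
  → value = 0.4500
Under bounded:
  A ∨ C = min(1, a+b) on (0.45, 0.45) = 0.90
  C ∨ B = min(1, a+b) on (0.45, 0.41) = 0.86
  (A ∨ C) ∨ (C ∨ B) = min(1, a+b) on (0.90, 0.86) = 1.00
  → value = 1.0000
|0.4500 − 1.0000| = 0.550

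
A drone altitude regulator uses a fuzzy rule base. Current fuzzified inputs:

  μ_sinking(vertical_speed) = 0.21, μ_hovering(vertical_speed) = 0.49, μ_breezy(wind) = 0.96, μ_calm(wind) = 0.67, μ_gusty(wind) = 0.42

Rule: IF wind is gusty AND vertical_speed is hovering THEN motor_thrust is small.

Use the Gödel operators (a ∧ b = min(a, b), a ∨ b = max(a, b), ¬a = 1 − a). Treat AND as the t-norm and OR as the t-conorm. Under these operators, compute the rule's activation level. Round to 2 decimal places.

firing strength: gusty=0.42, hovering=0.49; AND[min(a, b)] → w = 0.42

0.42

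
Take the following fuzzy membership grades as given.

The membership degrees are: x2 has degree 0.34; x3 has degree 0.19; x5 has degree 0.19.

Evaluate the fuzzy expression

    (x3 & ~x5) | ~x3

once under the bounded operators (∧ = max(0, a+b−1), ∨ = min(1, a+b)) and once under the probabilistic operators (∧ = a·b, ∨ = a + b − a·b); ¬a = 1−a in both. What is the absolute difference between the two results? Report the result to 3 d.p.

0.029

Under bounded:
  ~x5 = 1 − 0.19 = 0.81
  x3 & ~x5 = max(0, a+b−1) on (0.19, 0.81) = 0.00
  ~x3 = 1 − 0.19 = 0.81
  (x3 & ~x5) | ~x3 = min(1, a+b) on (0.00, 0.81) = 0.81
  → value = 0.8100
Under probabilistic:
  ~x5 = 1 − 0.1900 = 0.8100
  x3 & ~x5 = a·b on (0.1900, 0.8100) = 0.1539
  ~x3 = 1 − 0.1900 = 0.8100
  (x3 & ~x5) | ~x3 = a + b − a·b on (0.1539, 0.8100) = 0.8392
  → value = 0.8392
|0.8100 − 0.8392| = 0.029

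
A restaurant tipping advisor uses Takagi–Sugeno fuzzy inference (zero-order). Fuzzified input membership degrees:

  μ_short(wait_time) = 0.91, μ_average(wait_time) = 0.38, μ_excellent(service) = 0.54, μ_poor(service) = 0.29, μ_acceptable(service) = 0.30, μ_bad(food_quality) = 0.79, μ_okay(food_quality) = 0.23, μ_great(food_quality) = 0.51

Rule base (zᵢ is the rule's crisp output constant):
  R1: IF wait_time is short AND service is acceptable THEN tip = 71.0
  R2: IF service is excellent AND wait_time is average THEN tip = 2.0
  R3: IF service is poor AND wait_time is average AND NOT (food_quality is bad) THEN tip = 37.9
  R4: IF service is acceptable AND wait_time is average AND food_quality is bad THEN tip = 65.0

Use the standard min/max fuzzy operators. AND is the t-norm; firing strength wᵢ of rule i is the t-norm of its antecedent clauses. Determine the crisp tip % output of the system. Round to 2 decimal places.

R1 (z=71.0): short=0.91, acceptable=0.30; AND[min(a, b)] → w = 0.30
R2 (z=2.0): excellent=0.54, average=0.38; AND[min(a, b)] → w = 0.38
R3 (z=37.9): poor=0.29, average=0.38, ¬bad=1−0.79=0.21; AND[min(a, b)] → w = 0.21
R4 (z=65.0): acceptable=0.30, average=0.38, bad=0.79; AND[min(a, b)] → w = 0.30
Weighted average = (0.30·71.0 + 0.38·2.0 + 0.21·37.9 + 0.30·65.0) / (0.30 + 0.38 + 0.21 + 0.30)
  = 49.5190 / 1.1900 = 41.61

41.61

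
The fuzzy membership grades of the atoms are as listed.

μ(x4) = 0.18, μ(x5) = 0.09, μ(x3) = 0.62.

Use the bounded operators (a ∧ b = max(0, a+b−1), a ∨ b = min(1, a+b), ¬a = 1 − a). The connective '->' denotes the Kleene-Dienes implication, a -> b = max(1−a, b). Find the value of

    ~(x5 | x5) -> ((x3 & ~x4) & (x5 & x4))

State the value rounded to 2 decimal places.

0.18

x5 | x5 = min(1, a+b) on (0.09, 0.09) = 0.18
~(x5 | x5) = 1 − 0.18 = 0.82
~x4 = 1 − 0.18 = 0.82
x3 & ~x4 = max(0, a+b−1) on (0.62, 0.82) = 0.44
x5 & x4 = max(0, a+b−1) on (0.09, 0.18) = 0.00
(x3 & ~x4) & (x5 & x4) = max(0, a+b−1) on (0.44, 0.00) = 0.00
~(x5 | x5) -> ((x3 & ~x4) & (x5 & x4))  [Kleene-Dienes: max(1−a, b)] with a=0.82, b=0.00 → 0.18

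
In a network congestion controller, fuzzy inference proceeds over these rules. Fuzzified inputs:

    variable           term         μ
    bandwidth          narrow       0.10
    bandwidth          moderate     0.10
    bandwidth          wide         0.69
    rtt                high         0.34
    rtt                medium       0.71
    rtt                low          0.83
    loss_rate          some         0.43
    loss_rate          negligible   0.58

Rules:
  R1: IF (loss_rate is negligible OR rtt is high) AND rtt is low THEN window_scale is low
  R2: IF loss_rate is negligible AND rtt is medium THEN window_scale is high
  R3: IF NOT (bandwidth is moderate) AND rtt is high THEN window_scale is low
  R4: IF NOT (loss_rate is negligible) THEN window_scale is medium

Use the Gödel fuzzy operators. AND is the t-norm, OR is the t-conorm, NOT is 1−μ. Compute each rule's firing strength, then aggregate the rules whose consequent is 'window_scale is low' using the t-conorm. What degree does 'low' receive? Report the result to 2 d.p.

R1: (negligible=0.58 OR high=0.34) = 0.58; AND[min(a, b)] with low=0.83 → w = 0.58
R2: negligible=0.58, medium=0.71; AND[min(a, b)] → w = 0.58
R3: ¬moderate=1−0.10=0.90, high=0.34; AND[min(a, b)] → w = 0.34
R4: ¬negligible=1−0.58=0.42 → w = 0.42
Rules with consequent 'low': {R1, R3} → strengths 0.58, 0.34
Aggregate via t-conorm [max(a, b)]: 0.58

0.58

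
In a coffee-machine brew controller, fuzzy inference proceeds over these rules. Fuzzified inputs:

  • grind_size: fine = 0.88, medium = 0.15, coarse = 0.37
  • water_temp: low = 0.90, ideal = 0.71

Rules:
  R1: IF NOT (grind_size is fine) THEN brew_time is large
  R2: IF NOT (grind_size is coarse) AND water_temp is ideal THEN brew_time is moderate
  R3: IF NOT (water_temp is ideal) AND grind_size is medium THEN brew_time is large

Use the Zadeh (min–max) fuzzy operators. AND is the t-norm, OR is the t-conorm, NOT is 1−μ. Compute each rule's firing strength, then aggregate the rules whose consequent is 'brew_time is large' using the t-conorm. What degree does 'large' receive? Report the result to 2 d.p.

0.15

R1: ¬fine=1−0.88=0.12 → w = 0.12
R2: ¬coarse=1−0.37=0.63, ideal=0.71; AND[min(a, b)] → w = 0.63
R3: ¬ideal=1−0.71=0.29, medium=0.15; AND[min(a, b)] → w = 0.15
Rules with consequent 'large': {R1, R3} → strengths 0.12, 0.15
Aggregate via t-conorm [max(a, b)]: 0.15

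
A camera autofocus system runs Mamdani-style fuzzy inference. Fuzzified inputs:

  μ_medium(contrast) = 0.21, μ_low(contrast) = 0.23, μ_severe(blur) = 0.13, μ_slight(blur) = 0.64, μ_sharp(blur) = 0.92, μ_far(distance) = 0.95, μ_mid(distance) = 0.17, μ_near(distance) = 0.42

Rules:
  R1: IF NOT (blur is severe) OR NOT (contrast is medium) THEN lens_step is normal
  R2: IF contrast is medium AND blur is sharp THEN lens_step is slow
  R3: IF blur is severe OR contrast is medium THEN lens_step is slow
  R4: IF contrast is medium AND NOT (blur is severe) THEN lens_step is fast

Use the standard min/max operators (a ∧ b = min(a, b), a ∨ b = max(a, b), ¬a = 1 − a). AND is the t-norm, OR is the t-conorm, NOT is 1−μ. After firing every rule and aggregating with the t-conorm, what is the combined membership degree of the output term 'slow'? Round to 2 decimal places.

R1: ¬severe=1−0.13=0.87, ¬medium=1−0.21=0.79; OR[max(a, b)] → w = 0.87
R2: medium=0.21, sharp=0.92; AND[min(a, b)] → w = 0.21
R3: severe=0.13, medium=0.21; OR[max(a, b)] → w = 0.21
R4: medium=0.21, ¬severe=1−0.13=0.87; AND[min(a, b)] → w = 0.21
Rules with consequent 'slow': {R2, R3} → strengths 0.21, 0.21
Aggregate via t-conorm [max(a, b)]: 0.21

0.21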